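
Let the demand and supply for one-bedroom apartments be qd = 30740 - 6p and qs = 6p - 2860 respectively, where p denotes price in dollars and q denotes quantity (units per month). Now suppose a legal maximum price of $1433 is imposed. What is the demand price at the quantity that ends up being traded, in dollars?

4167

In a free market, 30740 - 6p = 6p - 2860 gives the equilibrium p* = 2800, q* = 13940.
Because the ceiling (1433) lies below the market-clearing price, it is binding.
At p = 1433: qd = 30740 - 6·1433 = 22142 and qs = 6·1433 - 2860 = 5738.
Only 5738 units reach the market. On the demand curve, the marginal buyer's willingness to pay at q = 5738 is (30740 - 5738)/6 = 4167.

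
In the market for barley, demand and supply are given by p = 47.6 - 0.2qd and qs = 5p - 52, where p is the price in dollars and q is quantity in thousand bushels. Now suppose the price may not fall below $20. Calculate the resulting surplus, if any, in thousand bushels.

Rearranging demand gives qd = 238 - 5p. Setting quantity demanded equal to quantity supplied, 238 - 5p = 5p - 52, gives p* = 29 and q* = 93.
The floor of 20 is below the equilibrium price 29, so it is not binding; the market clears at p* = 29, q* = 93.
Since the control does not bind, there is no surplus.

0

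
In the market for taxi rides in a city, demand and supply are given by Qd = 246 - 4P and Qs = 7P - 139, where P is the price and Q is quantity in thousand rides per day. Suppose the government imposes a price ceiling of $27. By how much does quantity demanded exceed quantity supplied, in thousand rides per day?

In a free market, 246 - 4P = 7P - 139 gives the equilibrium P* = 35, Q* = 106.
Because the ceiling (27) lies below the market-clearing price, it is binding.
At P = 27: Qd = 246 - 4·27 = 138 and Qs = 7·27 - 139 = 50.
Shortage = Qd - Qs = 138 - 50 = 88.

88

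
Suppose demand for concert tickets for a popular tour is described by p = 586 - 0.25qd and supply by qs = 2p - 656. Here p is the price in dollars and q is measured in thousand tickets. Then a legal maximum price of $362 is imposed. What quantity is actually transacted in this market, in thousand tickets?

68

Rearranging demand gives qd = 2344 - 4p. Equilibrium: 2344 - 4p = 2p - 656, so 3000 = 6p and p* = 500, q* = 344.
The ceiling of 362 is below the equilibrium price 500, so it binds.
At p = 362: qd = 2344 - 4·362 = 896 and qs = 2·362 - 656 = 68.
The quantity actually transacted is the short side, supply: 68.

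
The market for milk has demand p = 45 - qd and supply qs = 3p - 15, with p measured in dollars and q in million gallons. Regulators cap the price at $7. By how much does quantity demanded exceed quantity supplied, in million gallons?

Rearranging demand gives qd = 45 - p. Setting quantity demanded equal to quantity supplied, 45 - p = 3p - 15, gives p* = 15 and q* = 30.
Since 7 < 15, the ceiling is binding.
At p = 7: qd = 45 - 7 = 38 and qs = 3·7 - 15 = 6.
Shortage = qd - qs = 38 - 6 = 32.

32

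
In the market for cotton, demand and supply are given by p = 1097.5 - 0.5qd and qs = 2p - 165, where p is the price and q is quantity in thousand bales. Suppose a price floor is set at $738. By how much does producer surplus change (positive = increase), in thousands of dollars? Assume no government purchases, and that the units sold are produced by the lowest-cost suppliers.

Rearranging demand gives qd = 2195 - 2p. Without the control the market clears where 2195 - 2p = 2p - 165, i.e. p* = 590 and q* = 1015.
Because the floor (738) lies above the market-clearing price, it is binding.
At p = 738: qd = 2195 - 2·738 = 719 and qs = 2·738 - 165 = 1311.
Producer surplus without the control is ½ · (590 - 82.5) · 1015 = 257556.25.
With the floor, 719 units are sold at 738. The supply price at q = 719 is 442, so PS = ½ · [(738 - 82.5) + (738 - 442)] · 719 = 342064.25.
Change in producer surplus = 342064.25 - 257556.25 = 84508.

84508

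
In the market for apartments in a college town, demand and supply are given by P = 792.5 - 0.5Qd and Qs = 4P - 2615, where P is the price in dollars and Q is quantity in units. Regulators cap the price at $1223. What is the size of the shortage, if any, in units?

0

Rearranging demand gives Qd = 1585 - 2P. Equilibrium: 1585 - 2P = 4P - 2615, so 4200 = 6P and P* = 700, Q* = 185.
Since 1223 is above P* = 700, the ceiling does not bind and the free-market outcome prevails.
Since the control does not bind, there is no shortage.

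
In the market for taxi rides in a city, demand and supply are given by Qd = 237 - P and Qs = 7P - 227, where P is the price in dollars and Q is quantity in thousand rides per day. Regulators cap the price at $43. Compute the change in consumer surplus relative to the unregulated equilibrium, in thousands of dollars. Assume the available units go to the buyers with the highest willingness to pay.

In a free market, 237 - P = 7P - 227 gives the equilibrium P* = 58, Q* = 179.
The ceiling of 43 is below the equilibrium price 58, so it binds.
At P = 43: Qd = 237 - 43 = 194 and Qs = 7·43 - 227 = 74.
Consumer surplus without the control is ½ · (237 - 58) · 179 = 16020.5.
With the ceiling, 74 units are sold at 43 (assume they go to the highest-value buyers). The demand price at Q = 74 is 163, so CS = ½ · [(237 - 43) + (163 - 43)] · 74 = 11618.
Change in consumer surplus = 11618 - 16020.5 = -4402.5.

-4402.5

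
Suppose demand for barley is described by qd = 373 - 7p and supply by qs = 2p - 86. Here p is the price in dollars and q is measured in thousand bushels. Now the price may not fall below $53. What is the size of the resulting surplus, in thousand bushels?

18

Without the control the market clears where 373 - 7p = 2p - 86, i.e. p* = 51 and q* = 16.
The floor of 53 is above the equilibrium price 51, so it binds.
At p = 53: qd = 373 - 7·53 = 2 and qs = 2·53 - 86 = 20.
Surplus = qs - qd = 20 - 2 = 18.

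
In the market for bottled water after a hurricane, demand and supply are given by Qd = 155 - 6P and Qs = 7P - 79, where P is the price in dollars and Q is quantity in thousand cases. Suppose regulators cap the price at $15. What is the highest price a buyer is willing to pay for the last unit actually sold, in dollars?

21.5

In a free market, 155 - 6P = 7P - 79 gives the equilibrium P* = 18, Q* = 47.
The ceiling of 15 is below the equilibrium price 18, so it binds.
At P = 15: Qd = 155 - 6·15 = 65 and Qs = 7·15 - 79 = 26.
Only 26 units reach the market. On the demand curve, the marginal buyer's willingness to pay at Q = 26 is (155 - 26)/6 = 21.5.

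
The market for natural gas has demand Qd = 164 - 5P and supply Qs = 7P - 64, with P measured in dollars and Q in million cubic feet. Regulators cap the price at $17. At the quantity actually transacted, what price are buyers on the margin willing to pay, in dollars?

In a free market, 164 - 5P = 7P - 64 gives the equilibrium P* = 19, Q* = 69.
Since 17 < 19, the ceiling is binding.
At P = 17: Qd = 164 - 5·17 = 79 and Qs = 7·17 - 64 = 55.
Only 55 units reach the market. On the demand curve, the marginal buyer's willingness to pay at Q = 55 is (164 - 55)/5 = 21.8.

21.8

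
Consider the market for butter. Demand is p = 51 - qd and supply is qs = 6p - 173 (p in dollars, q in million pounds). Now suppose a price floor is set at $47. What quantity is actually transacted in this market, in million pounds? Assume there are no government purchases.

4

Rearranging demand gives qd = 51 - p. Equilibrium: 51 - p = 6p - 173, so 224 = 7p and p* = 32, q* = 19.
The floor of 47 is above the equilibrium price 32, so it binds.
At p = 47: qd = 51 - 47 = 4 and qs = 6·47 - 173 = 109.
The quantity actually transacted is the short side, demand: 4.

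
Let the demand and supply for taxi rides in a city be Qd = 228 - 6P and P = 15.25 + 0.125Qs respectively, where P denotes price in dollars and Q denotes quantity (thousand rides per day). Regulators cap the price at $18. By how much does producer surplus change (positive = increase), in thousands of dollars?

-350

Rearranging supply gives Qs = 8P - 122. In a free market, 228 - 6P = 8P - 122 gives the equilibrium P* = 25, Q* = 78.
Because the ceiling (18) lies below the market-clearing price, it is binding.
At P = 18: Qd = 228 - 6·18 = 120 and Qs = 8·18 - 122 = 22.
Producer surplus without the control is ½ · (25 - 15.25) · 78 = 380.25.
With the ceiling, producers sell 22 units at 18, so PS = ½ · (18 - 15.25) · 22 = 30.25.
Change in producer surplus = 30.25 - 380.25 = -350.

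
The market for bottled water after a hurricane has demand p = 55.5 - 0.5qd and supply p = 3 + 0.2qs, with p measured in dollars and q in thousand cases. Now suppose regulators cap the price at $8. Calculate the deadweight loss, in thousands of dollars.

875

Rearranging demand gives qd = 111 - 2p; rearranging supply gives qs = 5p - 15. Equilibrium: 111 - 2p = 5p - 15, so 126 = 7p and p* = 18, q* = 75.
The ceiling of 8 is below the equilibrium price 18, so it binds.
At p = 8: qd = 111 - 2·8 = 95 and qs = 5·8 - 15 = 25.
Quantity traded falls to 25. At q = 25 the demand price is (111 - 25)/2 = 43 and the supply price is (15 + 25)/5 = 8.
Deadweight loss = ½ · (43 - 8) · (75 - 25) = ½ · 35 · 50 = 875.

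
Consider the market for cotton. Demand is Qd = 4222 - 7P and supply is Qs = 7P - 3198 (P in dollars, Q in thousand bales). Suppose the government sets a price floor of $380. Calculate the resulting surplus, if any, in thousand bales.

Equilibrium: 4222 - 7P = 7P - 3198, so 7420 = 14P and P* = 530, Q* = 512.
The floor of 380 is below the equilibrium price 530, so it is not binding; the market clears at P* = 530, Q* = 512.
Since the control does not bind, there is no surplus.

0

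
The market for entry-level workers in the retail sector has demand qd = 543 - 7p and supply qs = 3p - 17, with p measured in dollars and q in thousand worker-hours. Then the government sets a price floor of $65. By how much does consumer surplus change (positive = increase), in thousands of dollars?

-1075.5

Without the control the market clears where 543 - 7p = 3p - 17, i.e. p* = 56 and q* = 151.
Because the floor (65) lies above the market-clearing price, it is binding.
At p = 65: qd = 543 - 7·65 = 88 and qs = 3·65 - 17 = 178.
Consumer surplus without the control is ½ · (543/7 - 56) · 151 = 22801/14.
With the floor, consumers buy 88 units at 65, so CS = ½ · (543/7 - 65) · 88 = 3872/7.
Change in consumer surplus = 3872/7 - 22801/14 = -1075.5.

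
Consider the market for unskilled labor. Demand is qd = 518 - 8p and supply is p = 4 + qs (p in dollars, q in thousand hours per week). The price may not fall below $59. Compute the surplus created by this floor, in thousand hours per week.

9

Rearranging supply gives qs = p - 4. Setting quantity demanded equal to quantity supplied, 518 - 8p = p - 4, gives p* = 58 and q* = 54.
Because the floor (59) lies above the market-clearing price, it is binding.
At p = 59: qd = 518 - 8·59 = 46 and qs = 59 - 4 = 55.
Surplus = qs - qd = 55 - 46 = 9.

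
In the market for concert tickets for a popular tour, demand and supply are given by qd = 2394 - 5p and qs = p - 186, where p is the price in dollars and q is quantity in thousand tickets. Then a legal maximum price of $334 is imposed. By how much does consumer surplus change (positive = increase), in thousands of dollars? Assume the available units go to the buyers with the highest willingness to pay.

13286.4

Without the control the market clears where 2394 - 5p = p - 186, i.e. p* = 430 and q* = 244.
Because the ceiling (334) lies below the market-clearing price, it is binding.
At p = 334: qd = 2394 - 5·334 = 724 and qs = 334 - 186 = 148.
Consumer surplus without the control is ½ · (478.8 - 430) · 244 = 5953.6.
With the ceiling, 148 units are sold at 334 (assume they go to the highest-value buyers). The demand price at q = 148 is 449.2, so CS = ½ · [(478.8 - 334) + (449.2 - 334)] · 148 = 19240.
Change in consumer surplus = 19240 - 5953.6 = 13286.4.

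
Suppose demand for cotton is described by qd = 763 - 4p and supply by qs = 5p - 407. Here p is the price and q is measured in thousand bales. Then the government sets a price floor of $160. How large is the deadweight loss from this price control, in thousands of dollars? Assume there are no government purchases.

3240

Equilibrium: 763 - 4p = 5p - 407, so 1170 = 9p and p* = 130, q* = 243.
Since 160 > 130, the floor is binding.
At p = 160: qd = 763 - 4·160 = 123 and qs = 5·160 - 407 = 393.
Quantity traded falls to 123. At q = 123 the demand price is (763 - 123)/4 = 160 and the supply price is (407 + 123)/5 = 106.
Deadweight loss = ½ · (160 - 106) · (243 - 123) = ½ · 54 · 120 = 3240.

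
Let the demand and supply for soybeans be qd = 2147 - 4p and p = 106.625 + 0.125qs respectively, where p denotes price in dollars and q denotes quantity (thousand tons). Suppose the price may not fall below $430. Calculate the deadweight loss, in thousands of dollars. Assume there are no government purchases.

Rearranging supply gives qs = 8p - 853. In a free market, 2147 - 4p = 8p - 853 gives the equilibrium p* = 250, q* = 1147.
Since 430 > 250, the floor is binding.
At p = 430: qd = 2147 - 4·430 = 427 and qs = 8·430 - 853 = 2587.
Quantity traded falls to 427. At q = 427 the demand price is (2147 - 427)/4 = 430 and the supply price is (853 + 427)/8 = 160.
Deadweight loss = ½ · (430 - 160) · (1147 - 427) = ½ · 270 · 720 = 97200.

97200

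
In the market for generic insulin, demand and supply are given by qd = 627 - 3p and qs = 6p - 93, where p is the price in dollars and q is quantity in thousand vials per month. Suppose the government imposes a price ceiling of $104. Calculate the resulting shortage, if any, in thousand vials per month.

Equilibrium: 627 - 3p = 6p - 93, so 720 = 9p and p* = 80, q* = 387.
The ceiling of 104 is above the equilibrium price 80, so it is not binding; the market clears at p* = 80, q* = 387.
Since the control does not bind, there is no shortage.

0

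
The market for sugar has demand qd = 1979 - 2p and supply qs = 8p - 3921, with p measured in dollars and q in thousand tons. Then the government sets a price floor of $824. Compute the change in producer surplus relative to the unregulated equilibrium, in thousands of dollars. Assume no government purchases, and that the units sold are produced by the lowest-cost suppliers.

63765

Equilibrium: 1979 - 2p = 8p - 3921, so 5900 = 10p and p* = 590, q* = 799.
Because the floor (824) lies above the market-clearing price, it is binding.
At p = 824: qd = 1979 - 2·824 = 331 and qs = 8·824 - 3921 = 2671.
Producer surplus without the control is ½ · (590 - 490.125) · 799 = 39900.0625.
With the floor, 331 units are sold at 824. The supply price at q = 331 is 531.5, so PS = ½ · [(824 - 490.125) + (824 - 531.5)] · 331 = 103665.0625.
Change in producer surplus = 103665.0625 - 39900.0625 = 63765.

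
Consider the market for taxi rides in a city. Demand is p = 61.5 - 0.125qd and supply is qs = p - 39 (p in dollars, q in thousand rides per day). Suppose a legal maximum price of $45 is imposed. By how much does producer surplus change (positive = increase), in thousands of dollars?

Rearranging demand gives qd = 492 - 8p. Without the control the market clears where 492 - 8p = p - 39, i.e. p* = 59 and q* = 20.
The ceiling of 45 is below the equilibrium price 59, so it binds.
At p = 45: qd = 492 - 8·45 = 132 and qs = 45 - 39 = 6.
Producer surplus without the control is ½ · (59 - 39) · 20 = 200.
With the ceiling, producers sell 6 units at 45, so PS = ½ · (45 - 39) · 6 = 18.
Change in producer surplus = 18 - 200 = -182.

-182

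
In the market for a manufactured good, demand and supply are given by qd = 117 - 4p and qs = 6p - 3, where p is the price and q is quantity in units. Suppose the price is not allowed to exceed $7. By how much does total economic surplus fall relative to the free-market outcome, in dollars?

187.5

Setting quantity demanded equal to quantity supplied, 117 - 4p = 6p - 3, gives p* = 12 and q* = 69.
Because the ceiling (7) lies below the market-clearing price, it is binding.
At p = 7: qd = 117 - 4·7 = 89 and qs = 6·7 - 3 = 39.
Quantity traded falls to 39. At q = 39 the demand price is (117 - 39)/4 = 19.5 and the supply price is (3 + 39)/6 = 7.
Deadweight loss = ½ · (19.5 - 7) · (69 - 39) = ½ · 12.5 · 30 = 187.5.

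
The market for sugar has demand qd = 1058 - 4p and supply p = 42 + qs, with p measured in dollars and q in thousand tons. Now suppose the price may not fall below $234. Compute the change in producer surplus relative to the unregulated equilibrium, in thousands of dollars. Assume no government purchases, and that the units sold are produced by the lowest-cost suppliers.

140

Rearranging supply gives qs = p - 42. Without the control the market clears where 1058 - 4p = p - 42, i.e. p* = 220 and q* = 178.
The floor of 234 is above the equilibrium price 220, so it binds.
At p = 234: qd = 1058 - 4·234 = 122 and qs = 234 - 42 = 192.
Producer surplus without the control is ½ · (220 - 42) · 178 = 15842.
With the floor, 122 units are sold at 234. The supply price at q = 122 is 164, so PS = ½ · [(234 - 42) + (234 - 164)] · 122 = 15982.
Change in producer surplus = 15982 - 15842 = 140.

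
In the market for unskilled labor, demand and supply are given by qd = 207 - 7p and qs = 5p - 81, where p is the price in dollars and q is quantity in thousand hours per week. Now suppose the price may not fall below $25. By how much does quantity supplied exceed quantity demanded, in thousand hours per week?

12

Without the control the market clears where 207 - 7p = 5p - 81, i.e. p* = 24 and q* = 39.
Since 25 > 24, the floor is binding.
At p = 25: qd = 207 - 7·25 = 32 and qs = 5·25 - 81 = 44.
Surplus = qs - qd = 44 - 32 = 12.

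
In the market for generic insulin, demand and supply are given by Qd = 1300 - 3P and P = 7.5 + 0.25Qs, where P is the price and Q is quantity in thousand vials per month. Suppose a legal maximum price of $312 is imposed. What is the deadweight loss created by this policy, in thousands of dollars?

Rearranging supply gives Qs = 4P - 30. Equilibrium: 1300 - 3P = 4P - 30, so 1330 = 7P and P* = 190, Q* = 730.
Since 312 is above P* = 190, the ceiling does not bind and the free-market outcome prevails.
Since the control does not bind, no trades are prevented and deadweight loss is zero.

0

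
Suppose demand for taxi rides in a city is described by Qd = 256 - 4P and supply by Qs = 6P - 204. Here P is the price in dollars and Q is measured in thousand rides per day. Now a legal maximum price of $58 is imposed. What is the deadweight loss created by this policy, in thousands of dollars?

0

In a free market, 256 - 4P = 6P - 204 gives the equilibrium P* = 46, Q* = 72.
Since 58 is above P* = 46, the ceiling does not bind and the free-market outcome prevails.
Since the control does not bind, no trades are prevented and deadweight loss is zero.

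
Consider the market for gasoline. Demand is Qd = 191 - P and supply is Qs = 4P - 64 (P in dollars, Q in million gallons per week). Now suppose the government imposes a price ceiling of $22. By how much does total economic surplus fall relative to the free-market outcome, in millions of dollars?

In a free market, 191 - P = 4P - 64 gives the equilibrium P* = 51, Q* = 140.
Because the ceiling (22) lies below the market-clearing price, it is binding.
At P = 22: Qd = 191 - 22 = 169 and Qs = 4·22 - 64 = 24.
Quantity traded falls to 24. At Q = 24 the demand price is 191 - 24 = 167 and the supply price is (64 + 24)/4 = 22.
Deadweight loss = ½ · (167 - 22) · (140 - 24) = ½ · 145 · 116 = 8410.

8410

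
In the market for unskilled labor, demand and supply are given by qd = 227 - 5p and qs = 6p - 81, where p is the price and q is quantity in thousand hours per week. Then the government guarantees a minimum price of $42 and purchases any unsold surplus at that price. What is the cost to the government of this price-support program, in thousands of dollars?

Without the control the market clears where 227 - 5p = 6p - 81, i.e. p* = 28 and q* = 87.
The floor of 42 is above the equilibrium price 28, so it binds.
At p = 42: qd = 227 - 5·42 = 17 and qs = 6·42 - 81 = 171.
Surplus = qs - qd = 154.
Government expenditure = surplus × support price = 154 × 42 = 6468.

6468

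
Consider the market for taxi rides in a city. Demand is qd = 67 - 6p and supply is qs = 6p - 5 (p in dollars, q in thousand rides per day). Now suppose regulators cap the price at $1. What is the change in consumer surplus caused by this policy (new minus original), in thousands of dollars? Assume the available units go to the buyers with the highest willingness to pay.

-70

Without the control the market clears where 67 - 6p = 6p - 5, i.e. p* = 6 and q* = 31.
The ceiling of 1 is below the equilibrium price 6, so it binds.
At p = 1: qd = 67 - 6·1 = 61 and qs = 6·1 - 5 = 1.
Consumer surplus without the control is ½ · (67/6 - 6) · 31 = 961/12.
With the ceiling, 1 units are sold at 1 (assume they go to the highest-value buyers). The demand price at q = 1 is 11, so CS = ½ · [(67/6 - 1) + (11 - 1)] · 1 = 121/12.
Change in consumer surplus = 121/12 - 961/12 = -70.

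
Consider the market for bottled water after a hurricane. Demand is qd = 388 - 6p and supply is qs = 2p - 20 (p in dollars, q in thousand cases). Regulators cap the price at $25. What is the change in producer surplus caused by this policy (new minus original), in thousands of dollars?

-1456

In a free market, 388 - 6p = 2p - 20 gives the equilibrium p* = 51, q* = 82.
The ceiling of 25 is below the equilibrium price 51, so it binds.
At p = 25: qd = 388 - 6·25 = 238 and qs = 2·25 - 20 = 30.
Producer surplus without the control is ½ · (51 - 10) · 82 = 1681.
With the ceiling, producers sell 30 units at 25, so PS = ½ · (25 - 10) · 30 = 225.
Change in producer surplus = 225 - 1681 = -1456.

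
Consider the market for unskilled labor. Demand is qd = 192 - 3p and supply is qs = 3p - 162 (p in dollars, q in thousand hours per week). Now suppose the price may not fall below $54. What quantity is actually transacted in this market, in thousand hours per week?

15

In a free market, 192 - 3p = 3p - 162 gives the equilibrium p* = 59, q* = 15.
Since 54 is below p* = 59, the floor does not bind and the free-market outcome prevails.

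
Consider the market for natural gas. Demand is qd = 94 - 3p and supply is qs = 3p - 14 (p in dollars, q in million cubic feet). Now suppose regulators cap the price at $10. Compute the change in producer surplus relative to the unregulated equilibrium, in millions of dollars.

Setting quantity demanded equal to quantity supplied, 94 - 3p = 3p - 14, gives p* = 18 and q* = 40.
Because the ceiling (10) lies below the market-clearing price, it is binding.
At p = 10: qd = 94 - 3·10 = 64 and qs = 3·10 - 14 = 16.
Producer surplus without the control is ½ · (18 - 14/3) · 40 = 800/3.
With the ceiling, producers sell 16 units at 10, so PS = ½ · (10 - 14/3) · 16 = 128/3.
Change in producer surplus = 128/3 - 800/3 = -224.

-224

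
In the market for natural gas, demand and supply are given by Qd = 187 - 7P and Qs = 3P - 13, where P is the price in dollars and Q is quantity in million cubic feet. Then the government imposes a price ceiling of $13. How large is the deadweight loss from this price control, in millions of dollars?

Setting quantity demanded equal to quantity supplied, 187 - 7P = 3P - 13, gives P* = 20 and Q* = 47.
Since 13 < 20, the ceiling is binding.
At P = 13: Qd = 187 - 7·13 = 96 and Qs = 3·13 - 13 = 26.
Quantity traded falls to 26. At Q = 26 the demand price is (187 - 26)/7 = 23 and the supply price is (13 + 26)/3 = 13.
Deadweight loss = ½ · (23 - 13) · (47 - 26) = ½ · 10 · 21 = 105.

105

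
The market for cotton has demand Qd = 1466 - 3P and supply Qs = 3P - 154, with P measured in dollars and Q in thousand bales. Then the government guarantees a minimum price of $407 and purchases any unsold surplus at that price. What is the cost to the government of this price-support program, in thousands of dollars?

In a free market, 1466 - 3P = 3P - 154 gives the equilibrium P* = 270, Q* = 656.
The floor of 407 is above the equilibrium price 270, so it binds.
At P = 407: Qd = 1466 - 3·407 = 245 and Qs = 3·407 - 154 = 1067.
Surplus = Qs - Qd = 822.
Government expenditure = surplus × support price = 822 × 407 = 334554.

334554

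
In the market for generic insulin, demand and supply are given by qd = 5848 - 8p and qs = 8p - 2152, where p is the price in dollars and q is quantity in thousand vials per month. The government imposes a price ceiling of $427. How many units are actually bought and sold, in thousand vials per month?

1264

Without the control the market clears where 5848 - 8p = 8p - 2152, i.e. p* = 500 and q* = 1848.
The ceiling of 427 is below the equilibrium price 500, so it binds.
At p = 427: qd = 5848 - 8·427 = 2432 and qs = 8·427 - 2152 = 1264.
The quantity actually transacted is the short side, supply: 1264.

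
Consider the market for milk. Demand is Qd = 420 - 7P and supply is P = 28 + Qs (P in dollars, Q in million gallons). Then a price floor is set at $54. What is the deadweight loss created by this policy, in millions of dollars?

0

Rearranging supply gives Qs = P - 28. In a free market, 420 - 7P = P - 28 gives the equilibrium P* = 56, Q* = 28.
Since 54 is below P* = 56, the floor does not bind and the free-market outcome prevails.
Since the control does not bind, no trades are prevented and deadweight loss is zero.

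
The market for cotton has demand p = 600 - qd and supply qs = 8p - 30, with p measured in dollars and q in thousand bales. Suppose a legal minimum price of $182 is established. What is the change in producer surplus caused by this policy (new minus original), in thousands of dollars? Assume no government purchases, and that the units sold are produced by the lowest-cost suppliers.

Rearranging demand gives qd = 600 - p. Setting quantity demanded equal to quantity supplied, 600 - p = 8p - 30, gives p* = 70 and q* = 530.
Because the floor (182) lies above the market-clearing price, it is binding.
At p = 182: qd = 600 - 182 = 418 and qs = 8·182 - 30 = 1426.
Producer surplus without the control is ½ · (70 - 3.75) · 530 = 17556.25.
With the floor, 418 units are sold at 182. The supply price at q = 418 is 56, so PS = ½ · [(182 - 3.75) + (182 - 56)] · 418 = 63588.25.
Change in producer surplus = 63588.25 - 17556.25 = 46032.

46032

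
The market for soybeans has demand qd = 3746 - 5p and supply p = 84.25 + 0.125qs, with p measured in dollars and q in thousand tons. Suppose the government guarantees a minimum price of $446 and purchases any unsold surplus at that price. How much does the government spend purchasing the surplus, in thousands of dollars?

614588

Rearranging supply gives qs = 8p - 674. Without the control the market clears where 3746 - 5p = 8p - 674, i.e. p* = 340 and q* = 2046.
Because the floor (446) lies above the market-clearing price, it is binding.
At p = 446: qd = 3746 - 5·446 = 1516 and qs = 8·446 - 674 = 2894.
Surplus = qs - qd = 1378.
Government expenditure = surplus × support price = 1378 × 446 = 614588.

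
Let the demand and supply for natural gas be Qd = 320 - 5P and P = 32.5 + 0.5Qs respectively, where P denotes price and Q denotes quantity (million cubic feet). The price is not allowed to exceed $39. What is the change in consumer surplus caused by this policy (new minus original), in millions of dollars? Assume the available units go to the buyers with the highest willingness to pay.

105.6

Rearranging supply gives Qs = 2P - 65. Without the control the market clears where 320 - 5P = 2P - 65, i.e. P* = 55 and Q* = 45.
Since 39 < 55, the ceiling is binding.
At P = 39: Qd = 320 - 5·39 = 125 and Qs = 2·39 - 65 = 13.
Consumer surplus without the control is ½ · (64 - 55) · 45 = 202.5.
With the ceiling, 13 units are sold at 39 (assume they go to the highest-value buyers). The demand price at Q = 13 is 61.4, so CS = ½ · [(64 - 39) + (61.4 - 39)] · 13 = 308.1.
Change in consumer surplus = 308.1 - 202.5 = 105.6.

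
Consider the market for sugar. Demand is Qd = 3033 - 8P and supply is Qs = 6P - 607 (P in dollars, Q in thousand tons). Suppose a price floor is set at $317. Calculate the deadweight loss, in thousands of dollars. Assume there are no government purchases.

30324

In a free market, 3033 - 8P = 6P - 607 gives the equilibrium P* = 260, Q* = 953.
The floor of 317 is above the equilibrium price 260, so it binds.
At P = 317: Qd = 3033 - 8·317 = 497 and Qs = 6·317 - 607 = 1295.
Quantity traded falls to 497. At Q = 497 the demand price is (3033 - 497)/8 = 317 and the supply price is (607 + 497)/6 = 184.
Deadweight loss = ½ · (317 - 184) · (953 - 497) = ½ · 133 · 456 = 30324.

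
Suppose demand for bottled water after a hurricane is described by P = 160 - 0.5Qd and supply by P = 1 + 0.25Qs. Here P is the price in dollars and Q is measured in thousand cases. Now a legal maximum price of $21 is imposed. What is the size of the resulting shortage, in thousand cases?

Rearranging demand gives Qd = 320 - 2P; rearranging supply gives Qs = 4P - 4. Setting quantity demanded equal to quantity supplied, 320 - 2P = 4P - 4, gives P* = 54 and Q* = 212.
Since 21 < 54, the ceiling is binding.
At P = 21: Qd = 320 - 2·21 = 278 and Qs = 4·21 - 4 = 80.
Shortage = Qd - Qs = 278 - 80 = 198.

198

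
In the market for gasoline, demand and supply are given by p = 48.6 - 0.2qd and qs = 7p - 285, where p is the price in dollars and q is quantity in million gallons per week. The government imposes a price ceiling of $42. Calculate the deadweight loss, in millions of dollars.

Rearranging demand gives qd = 243 - 5p. Setting quantity demanded equal to quantity supplied, 243 - 5p = 7p - 285, gives p* = 44 and q* = 23.
Since 42 < 44, the ceiling is binding.
At p = 42: qd = 243 - 5·42 = 33 and qs = 7·42 - 285 = 9.
Quantity traded falls to 9. At q = 9 the demand price is (243 - 9)/5 = 46.8 and the supply price is (285 + 9)/7 = 42.
Deadweight loss = ½ · (46.8 - 42) · (23 - 9) = ½ · 4.8 · 14 = 33.6.

33.6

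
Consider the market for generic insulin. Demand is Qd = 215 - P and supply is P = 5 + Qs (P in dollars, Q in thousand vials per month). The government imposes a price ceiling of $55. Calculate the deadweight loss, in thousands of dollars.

3025

Rearranging supply gives Qs = P - 5. Without the control the market clears where 215 - P = P - 5, i.e. P* = 110 and Q* = 105.
Since 55 < 110, the ceiling is binding.
At P = 55: Qd = 215 - 55 = 160 and Qs = 55 - 5 = 50.
Quantity traded falls to 50. At Q = 50 the demand price is 215 - 50 = 165 and the supply price is 5 + 50 = 55.
Deadweight loss = ½ · (165 - 55) · (105 - 50) = ½ · 110 · 55 = 3025.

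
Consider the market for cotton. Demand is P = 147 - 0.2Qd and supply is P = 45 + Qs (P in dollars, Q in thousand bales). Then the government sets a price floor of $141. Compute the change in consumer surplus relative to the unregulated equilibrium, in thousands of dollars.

Rearranging demand gives Qd = 735 - 5P; rearranging supply gives Qs = P - 45. Setting quantity demanded equal to quantity supplied, 735 - 5P = P - 45, gives P* = 130 and Q* = 85.
Because the floor (141) lies above the market-clearing price, it is binding.
At P = 141: Qd = 735 - 5·141 = 30 and Qs = 141 - 45 = 96.
Consumer surplus without the control is ½ · (147 - 130) · 85 = 722.5.
With the floor, consumers buy 30 units at 141, so CS = ½ · (147 - 141) · 30 = 90.
Change in consumer surplus = 90 - 722.5 = -632.5.

-632.5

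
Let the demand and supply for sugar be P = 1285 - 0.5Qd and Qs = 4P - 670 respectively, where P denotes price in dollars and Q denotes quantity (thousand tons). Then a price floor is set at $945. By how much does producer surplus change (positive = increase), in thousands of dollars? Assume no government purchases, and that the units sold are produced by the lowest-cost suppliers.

193387.5

Rearranging demand gives Qd = 2570 - 2P. Equilibrium: 2570 - 2P = 4P - 670, so 3240 = 6P and P* = 540, Q* = 1490.
Since 945 > 540, the floor is binding.
At P = 945: Qd = 2570 - 2·945 = 680 and Qs = 4·945 - 670 = 3110.
Producer surplus without the control is ½ · (540 - 167.5) · 1490 = 277512.5.
With the floor, 680 units are sold at 945. The supply price at Q = 680 is 337.5, so PS = ½ · [(945 - 167.5) + (945 - 337.5)] · 680 = 470900.
Change in producer surplus = 470900 - 277512.5 = 193387.5.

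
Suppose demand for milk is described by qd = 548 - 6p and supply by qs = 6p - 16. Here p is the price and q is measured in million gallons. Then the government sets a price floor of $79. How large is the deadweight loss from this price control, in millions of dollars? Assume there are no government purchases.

In a free market, 548 - 6p = 6p - 16 gives the equilibrium p* = 47, q* = 266.
The floor of 79 is above the equilibrium price 47, so it binds.
At p = 79: qd = 548 - 6·79 = 74 and qs = 6·79 - 16 = 458.
Quantity traded falls to 74. At q = 74 the demand price is (548 - 74)/6 = 79 and the supply price is (16 + 74)/6 = 15.
Deadweight loss = ½ · (79 - 15) · (266 - 74) = ½ · 64 · 192 = 6144.

6144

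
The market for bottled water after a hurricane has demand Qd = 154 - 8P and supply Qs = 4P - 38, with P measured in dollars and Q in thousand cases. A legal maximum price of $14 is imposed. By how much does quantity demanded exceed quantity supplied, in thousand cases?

Without the control the market clears where 154 - 8P = 4P - 38, i.e. P* = 16 and Q* = 26.
Since 14 < 16, the ceiling is binding.
At P = 14: Qd = 154 - 8·14 = 42 and Qs = 4·14 - 38 = 18.
Shortage = Qd - Qs = 42 - 18 = 24.

24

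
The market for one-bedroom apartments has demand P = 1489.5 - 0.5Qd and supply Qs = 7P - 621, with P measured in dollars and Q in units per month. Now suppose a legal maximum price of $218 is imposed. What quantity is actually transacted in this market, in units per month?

905

Rearranging demand gives Qd = 2979 - 2P. In a free market, 2979 - 2P = 7P - 621 gives the equilibrium P* = 400, Q* = 2179.
Because the ceiling (218) lies below the market-clearing price, it is binding.
At P = 218: Qd = 2979 - 2·218 = 2543 and Qs = 7·218 - 621 = 905.
The quantity actually transacted is the short side, supply: 905.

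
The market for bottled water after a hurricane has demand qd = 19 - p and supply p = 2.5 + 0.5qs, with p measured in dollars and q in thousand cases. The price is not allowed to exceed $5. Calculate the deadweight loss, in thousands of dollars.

Rearranging supply gives qs = 2p - 5. In a free market, 19 - p = 2p - 5 gives the equilibrium p* = 8, q* = 11.
Since 5 < 8, the ceiling is binding.
At p = 5: qd = 19 - 5 = 14 and qs = 2·5 - 5 = 5.
Quantity traded falls to 5. At q = 5 the demand price is 19 - 5 = 14 and the supply price is (5 + 5)/2 = 5.
Deadweight loss = ½ · (14 - 5) · (11 - 5) = ½ · 9 · 6 = 27.

27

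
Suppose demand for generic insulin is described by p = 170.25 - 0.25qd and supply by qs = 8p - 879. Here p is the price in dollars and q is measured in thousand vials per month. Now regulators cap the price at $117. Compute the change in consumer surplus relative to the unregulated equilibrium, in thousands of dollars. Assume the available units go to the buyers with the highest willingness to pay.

Rearranging demand gives qd = 681 - 4p. Setting quantity demanded equal to quantity supplied, 681 - 4p = 8p - 879, gives p* = 130 and q* = 161.
Because the ceiling (117) lies below the market-clearing price, it is binding.
At p = 117: qd = 681 - 4·117 = 213 and qs = 8·117 - 879 = 57.
Consumer surplus without the control is ½ · (170.25 - 130) · 161 = 3240.125.
With the ceiling, 57 units are sold at 117 (assume they go to the highest-value buyers). The demand price at q = 57 is 156, so CS = ½ · [(170.25 - 117) + (156 - 117)] · 57 = 2629.125.
Change in consumer surplus = 2629.125 - 3240.125 = -611.

-611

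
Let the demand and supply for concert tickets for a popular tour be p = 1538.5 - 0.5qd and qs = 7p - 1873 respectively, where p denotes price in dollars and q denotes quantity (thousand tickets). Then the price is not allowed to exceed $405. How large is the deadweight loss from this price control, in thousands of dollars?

Rearranging demand gives qd = 3077 - 2p. Setting quantity demanded equal to quantity supplied, 3077 - 2p = 7p - 1873, gives p* = 550 and q* = 1977.
The ceiling of 405 is below the equilibrium price 550, so it binds.
At p = 405: qd = 3077 - 2·405 = 2267 and qs = 7·405 - 1873 = 962.
Quantity traded falls to 962. At q = 962 the demand price is (3077 - 962)/2 = 1057.5 and the supply price is (1873 + 962)/7 = 405.
Deadweight loss = ½ · (1057.5 - 405) · (1977 - 962) = ½ · 652.5 · 1015 = 331143.75.

331143.75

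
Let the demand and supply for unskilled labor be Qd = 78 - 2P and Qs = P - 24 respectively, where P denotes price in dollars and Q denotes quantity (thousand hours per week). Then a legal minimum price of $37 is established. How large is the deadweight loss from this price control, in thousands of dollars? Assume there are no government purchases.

27

In a free market, 78 - 2P = P - 24 gives the equilibrium P* = 34, Q* = 10.
Because the floor (37) lies above the market-clearing price, it is binding.
At P = 37: Qd = 78 - 2·37 = 4 and Qs = 37 - 24 = 13.
Quantity traded falls to 4. At Q = 4 the demand price is (78 - 4)/2 = 37 and the supply price is 24 + 4 = 28.
Deadweight loss = ½ · (37 - 28) · (10 - 4) = ½ · 9 · 6 = 27.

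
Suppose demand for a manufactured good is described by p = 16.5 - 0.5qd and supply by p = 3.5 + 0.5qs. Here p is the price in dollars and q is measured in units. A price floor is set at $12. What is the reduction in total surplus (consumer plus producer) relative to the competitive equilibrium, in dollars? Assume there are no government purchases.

8

Rearranging demand gives qd = 33 - 2p; rearranging supply gives qs = 2p - 7. Setting quantity demanded equal to quantity supplied, 33 - 2p = 2p - 7, gives p* = 10 and q* = 13.
The floor of 12 is above the equilibrium price 10, so it binds.
At p = 12: qd = 33 - 2·12 = 9 and qs = 2·12 - 7 = 17.
Quantity traded falls to 9. At q = 9 the demand price is (33 - 9)/2 = 12 and the supply price is (7 + 9)/2 = 8.
Deadweight loss = ½ · (12 - 8) · (13 - 9) = ½ · 4 · 4 = 8.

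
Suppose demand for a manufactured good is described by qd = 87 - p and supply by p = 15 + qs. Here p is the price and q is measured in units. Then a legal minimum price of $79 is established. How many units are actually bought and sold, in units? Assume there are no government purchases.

Rearranging supply gives qs = p - 15. Equilibrium: 87 - p = p - 15, so 102 = 2p and p* = 51, q* = 36.
Since 79 > 51, the floor is binding.
At p = 79: qd = 87 - 79 = 8 and qs = 79 - 15 = 64.
The quantity actually transacted is the short side, demand: 8.

8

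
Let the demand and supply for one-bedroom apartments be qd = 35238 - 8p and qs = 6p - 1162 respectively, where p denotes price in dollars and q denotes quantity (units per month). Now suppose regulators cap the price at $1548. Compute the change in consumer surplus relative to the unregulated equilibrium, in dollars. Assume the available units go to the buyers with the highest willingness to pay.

Without the control the market clears where 35238 - 8p = 6p - 1162, i.e. p* = 2600 and q* = 14438.
Because the ceiling (1548) lies below the market-clearing price, it is binding.
At p = 1548: qd = 35238 - 8·1548 = 22854 and qs = 6·1548 - 1162 = 8126.
Consumer surplus without the control is ½ · (4404.75 - 2600) · 14438 = 13028490.25.
With the ceiling, 8126 units are sold at 1548 (assume they go to the highest-value buyers). The demand price at q = 8126 is 3389, so CS = ½ · [(4404.75 - 1548) + (3389 - 1548)] · 8126 = 19086958.25.
Change in consumer surplus = 19086958.25 - 13028490.25 = 6058468.

6058468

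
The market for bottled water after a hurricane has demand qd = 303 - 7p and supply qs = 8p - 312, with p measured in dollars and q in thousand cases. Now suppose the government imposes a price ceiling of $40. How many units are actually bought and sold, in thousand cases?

8

Without the control the market clears where 303 - 7p = 8p - 312, i.e. p* = 41 and q* = 16.
Since 40 < 41, the ceiling is binding.
At p = 40: qd = 303 - 7·40 = 23 and qs = 8·40 - 312 = 8.
The quantity actually transacted is the short side, supply: 8.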